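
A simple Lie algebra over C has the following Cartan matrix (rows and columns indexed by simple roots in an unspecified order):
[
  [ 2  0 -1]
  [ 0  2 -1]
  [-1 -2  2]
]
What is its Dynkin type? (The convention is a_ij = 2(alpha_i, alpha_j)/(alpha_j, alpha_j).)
The matrix has rank 3 with 2's on the diagonal. Reading the off-diagonal entries as Dynkin edges (a single edge where a_ij = a_ji = -1; a double or triple edge where a_ij * a_ji = 2 or 3), the diagram is a chain of 3 nodes with a double edge at one end; the terminal node there is the unique short simple root (B_3). One simple-root ordering that puts it in standard form is (alpha_1, alpha_3, alpha_2). So the algebra is type B_3, i.e. so(7).

B3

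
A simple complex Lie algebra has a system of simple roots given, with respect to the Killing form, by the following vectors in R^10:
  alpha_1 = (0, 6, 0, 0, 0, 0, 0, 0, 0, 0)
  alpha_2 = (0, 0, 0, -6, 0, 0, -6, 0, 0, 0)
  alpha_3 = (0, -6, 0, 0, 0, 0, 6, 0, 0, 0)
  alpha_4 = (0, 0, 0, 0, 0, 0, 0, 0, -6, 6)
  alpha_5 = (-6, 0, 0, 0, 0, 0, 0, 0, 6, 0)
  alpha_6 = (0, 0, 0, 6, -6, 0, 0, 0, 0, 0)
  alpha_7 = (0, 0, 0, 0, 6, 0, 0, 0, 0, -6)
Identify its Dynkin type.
Compute the Cartan integers a_ij = 2(alpha_i, alpha_j)/(alpha_j, alpha_j); the resulting 7x7 Cartan matrix is
[[2, 0, -1, 0, 0, 0, 0], [0, 2, -1, 0, 0, -1, 0], [-2, -1, 2, 0, 0, 0, 0], [0, 0, 0, 2, -1, 0, -1], [0, 0, 0, -1, 2, 0, 0], [0, -1, 0, 0, 0, 2, -1], [0, 0, 0, -1, 0, -1, 2]].
The roots have two lengths (squared-length ratio 2:1); the short ones are alpha_{1}. The associated Dynkin diagram is a chain of 7 nodes with a double edge at one end; the terminal node there is the unique short simple root (B_7), so the type is B_7 (the algebra so(15)).

type B_7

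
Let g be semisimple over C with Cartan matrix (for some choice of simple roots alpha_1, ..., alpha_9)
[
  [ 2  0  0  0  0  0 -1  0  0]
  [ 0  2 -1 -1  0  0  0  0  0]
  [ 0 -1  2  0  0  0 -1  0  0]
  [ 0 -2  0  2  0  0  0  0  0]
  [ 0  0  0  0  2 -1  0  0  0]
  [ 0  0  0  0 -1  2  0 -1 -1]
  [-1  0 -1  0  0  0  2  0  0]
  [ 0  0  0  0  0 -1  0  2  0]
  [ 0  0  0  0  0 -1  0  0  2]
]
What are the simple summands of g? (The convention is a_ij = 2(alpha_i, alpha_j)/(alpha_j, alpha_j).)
type C_5 ⊕ type D_4

The diagram associated to this matrix has two connected components: the simple roots {alpha_1, alpha_2, alpha_3, alpha_4, alpha_7} form a chain of 5 nodes with a double edge at one end; the terminal node there is the unique long simple root (C_5), and {alpha_5, alpha_6, alpha_8, alpha_9} form a chain of 2 nodes with a fork of two nodes at one end (D_4). A semisimple Lie algebra decomposes uniquely as the direct sum of simple ideals, one per connected component of its Dynkin diagram, so g ≅ C_5 ⊕ D_4 (dimension 55 + 28 = 83).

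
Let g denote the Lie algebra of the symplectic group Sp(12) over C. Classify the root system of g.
C6

This is sp(12), which has dimension 12(12+1)/2 = 78 and rank 12/2 = 6. In the classification of classical Lie algebras, the symplectic algebra sp(2n) has type C_n; here n = 6, so the Dynkin diagram is a chain of 6 nodes with a double edge at one end; the terminal node there is the unique long simple root (C_6). Hence the type is C_6.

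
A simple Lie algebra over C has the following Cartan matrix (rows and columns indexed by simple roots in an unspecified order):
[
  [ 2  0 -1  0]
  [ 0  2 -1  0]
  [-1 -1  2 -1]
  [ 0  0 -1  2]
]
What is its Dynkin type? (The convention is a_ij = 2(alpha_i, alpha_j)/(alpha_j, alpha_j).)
The matrix has rank 4 with 2's on the diagonal. Reading the off-diagonal entries as Dynkin edges (a single edge where a_ij = a_ji = -1; a double or triple edge where a_ij * a_ji = 2 or 3), the diagram is a chain of 2 nodes with a fork of two nodes at one end (D_4). One simple-root ordering that puts it in standard form is (alpha_4, alpha_3, alpha_1, alpha_2). So the algebra is type D_4, i.e. so(8).

type D_4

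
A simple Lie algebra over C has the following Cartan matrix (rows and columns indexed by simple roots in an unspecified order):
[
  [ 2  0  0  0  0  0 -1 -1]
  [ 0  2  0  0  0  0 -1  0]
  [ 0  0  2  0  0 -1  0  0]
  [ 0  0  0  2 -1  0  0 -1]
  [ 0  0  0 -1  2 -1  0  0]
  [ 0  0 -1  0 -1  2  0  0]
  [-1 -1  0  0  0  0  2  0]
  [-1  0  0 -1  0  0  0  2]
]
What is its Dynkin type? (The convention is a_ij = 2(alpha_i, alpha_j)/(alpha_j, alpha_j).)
The matrix has rank 8 with 2's on the diagonal. Reading the off-diagonal entries as Dynkin edges (a single edge where a_ij = a_ji = -1; a double or triple edge where a_ij * a_ji = 2 or 3), the diagram is a chain of 8 nodes with single edges (A_8). One simple-root ordering that puts it in standard form is (alpha_3, alpha_6, alpha_5, alpha_4, alpha_8, alpha_1, alpha_7, alpha_2). So the algebra is type A_8, i.e. sl(9).

type A_8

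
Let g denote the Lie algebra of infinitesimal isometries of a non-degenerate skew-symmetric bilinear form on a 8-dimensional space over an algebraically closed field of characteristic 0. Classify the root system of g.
C_4 (sp(8))

This is sp(8), which has dimension 8(8+1)/2 = 36 and rank 8/2 = 4. In the classification of classical Lie algebras, the symplectic algebra sp(2n) has type C_n; here n = 4, so the Dynkin diagram is a chain of 4 nodes with a double edge at one end; the terminal node there is the unique long simple root (C_4). Hence the type is C_4.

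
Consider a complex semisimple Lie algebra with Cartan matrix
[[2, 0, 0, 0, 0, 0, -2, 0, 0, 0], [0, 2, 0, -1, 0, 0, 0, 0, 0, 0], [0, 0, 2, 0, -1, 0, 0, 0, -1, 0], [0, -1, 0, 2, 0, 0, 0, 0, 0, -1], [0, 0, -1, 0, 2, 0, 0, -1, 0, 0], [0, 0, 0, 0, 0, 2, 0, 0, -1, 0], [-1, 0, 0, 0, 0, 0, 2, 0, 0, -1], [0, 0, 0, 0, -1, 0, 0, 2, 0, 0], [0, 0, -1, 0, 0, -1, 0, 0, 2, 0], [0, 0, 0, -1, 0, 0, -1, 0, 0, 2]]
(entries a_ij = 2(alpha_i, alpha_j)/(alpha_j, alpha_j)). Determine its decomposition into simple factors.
type A_5 ⊕ type C_5

The diagram associated to this matrix has two connected components: the simple roots {alpha_3, alpha_5, alpha_6, alpha_8, alpha_9} form a chain of 5 nodes with single edges (A_5), and {alpha_1, alpha_2, alpha_4, alpha_7, alpha_10} form a chain of 5 nodes with a double edge at one end; the terminal node there is the unique long simple root (C_5). A semisimple Lie algebra decomposes uniquely as the direct sum of simple ideals, one per connected component of its Dynkin diagram, so g ≅ A_5 ⊕ C_5 (dimension 35 + 55 = 90).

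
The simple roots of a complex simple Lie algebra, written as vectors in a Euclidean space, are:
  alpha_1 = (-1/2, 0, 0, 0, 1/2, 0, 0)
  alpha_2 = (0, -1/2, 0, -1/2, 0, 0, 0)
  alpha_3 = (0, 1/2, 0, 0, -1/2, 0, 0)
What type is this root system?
type A_3

Compute the Cartan integers a_ij = 2(alpha_i, alpha_j)/(alpha_j, alpha_j); the resulting 3x3 Cartan matrix is
[[2, 0, -1], [0, 2, -1], [-1, -1, 2]].
All simple roots have the same length, so the diagram is simply laced. The associated Dynkin diagram is a chain of 3 nodes with single edges (A_3), so the type is A_3 (the algebra sl(4)).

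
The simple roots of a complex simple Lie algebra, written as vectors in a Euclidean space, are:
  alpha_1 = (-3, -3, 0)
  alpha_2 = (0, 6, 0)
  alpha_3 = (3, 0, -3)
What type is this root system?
Compute the Cartan integers a_ij = 2(alpha_i, alpha_j)/(alpha_j, alpha_j); the resulting 3x3 Cartan matrix is
[[2, -1, -1], [-2, 2, 0], [-1, 0, 2]].
The roots have two lengths (squared-length ratio 2:1); the short ones are alpha_{1,3}. The associated Dynkin diagram is a chain of 3 nodes with a double edge at one end; the terminal node there is the unique long simple root (C_3), so the type is C_3 (the algebra sp(6)).

C3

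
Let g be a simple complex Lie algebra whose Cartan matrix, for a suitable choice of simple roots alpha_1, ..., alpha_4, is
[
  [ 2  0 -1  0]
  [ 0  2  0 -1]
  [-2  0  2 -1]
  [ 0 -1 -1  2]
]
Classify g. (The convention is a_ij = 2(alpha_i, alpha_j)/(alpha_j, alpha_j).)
B4

The matrix has rank 4 with 2's on the diagonal. Reading the off-diagonal entries as Dynkin edges (a single edge where a_ij = a_ji = -1; a double or triple edge where a_ij * a_ji = 2 or 3), the diagram is a chain of 4 nodes with a double edge at one end; the terminal node there is the unique short simple root (B_4). One simple-root ordering that puts it in standard form is (alpha_2, alpha_4, alpha_3, alpha_1). So the algebra is type B_4, i.e. so(9).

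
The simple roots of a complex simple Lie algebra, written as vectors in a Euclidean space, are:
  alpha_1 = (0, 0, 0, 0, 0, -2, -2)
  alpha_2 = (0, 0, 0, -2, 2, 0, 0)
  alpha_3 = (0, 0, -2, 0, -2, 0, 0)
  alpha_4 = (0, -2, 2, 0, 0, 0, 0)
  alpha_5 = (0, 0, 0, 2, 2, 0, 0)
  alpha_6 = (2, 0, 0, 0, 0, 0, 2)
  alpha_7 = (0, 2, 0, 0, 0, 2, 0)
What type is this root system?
Compute the Cartan integers a_ij = 2(alpha_i, alpha_j)/(alpha_j, alpha_j); the resulting 7x7 Cartan matrix is
[[2, 0, 0, 0, 0, -1, -1], [0, 2, -1, 0, 0, 0, 0], [0, -1, 2, -1, -1, 0, 0], [0, 0, -1, 2, 0, 0, -1], [0, 0, -1, 0, 2, 0, 0], [-1, 0, 0, 0, 0, 2, 0], [-1, 0, 0, -1, 0, 0, 2]].
All simple roots have the same length, so the diagram is simply laced. The associated Dynkin diagram is a chain of 5 nodes with a fork of two nodes at one end (D_7), so the type is D_7 (the algebra so(14)).

D7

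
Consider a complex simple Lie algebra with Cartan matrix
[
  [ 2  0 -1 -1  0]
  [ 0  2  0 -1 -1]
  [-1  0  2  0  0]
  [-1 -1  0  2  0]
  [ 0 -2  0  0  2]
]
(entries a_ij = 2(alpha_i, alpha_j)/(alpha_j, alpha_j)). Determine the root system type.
type C_5

The matrix has rank 5 with 2's on the diagonal. Reading the off-diagonal entries as Dynkin edges (a single edge where a_ij = a_ji = -1; a double or triple edge where a_ij * a_ji = 2 or 3), the diagram is a chain of 5 nodes with a double edge at one end; the terminal node there is the unique long simple root (C_5). One simple-root ordering that puts it in standard form is (alpha_3, alpha_1, alpha_4, alpha_2, alpha_5). So the algebra is type C_5, i.e. sp(10).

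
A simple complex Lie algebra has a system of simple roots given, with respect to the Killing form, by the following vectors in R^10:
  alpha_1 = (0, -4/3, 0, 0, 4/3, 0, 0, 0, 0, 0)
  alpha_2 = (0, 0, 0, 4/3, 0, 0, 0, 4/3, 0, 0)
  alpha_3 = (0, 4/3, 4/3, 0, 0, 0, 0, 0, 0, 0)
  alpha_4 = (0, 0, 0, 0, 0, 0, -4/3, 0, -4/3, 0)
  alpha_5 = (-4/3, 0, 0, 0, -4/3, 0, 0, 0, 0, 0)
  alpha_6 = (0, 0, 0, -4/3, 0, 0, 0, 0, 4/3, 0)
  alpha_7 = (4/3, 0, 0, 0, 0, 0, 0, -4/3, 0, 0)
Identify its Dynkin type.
A_7

Compute the Cartan integers a_ij = 2(alpha_i, alpha_j)/(alpha_j, alpha_j); the resulting 7x7 Cartan matrix is
[[2, 0, -1, 0, -1, 0, 0], [0, 2, 0, 0, 0, -1, -1], [-1, 0, 2, 0, 0, 0, 0], [0, 0, 0, 2, 0, -1, 0], [-1, 0, 0, 0, 2, 0, -1], [0, -1, 0, -1, 0, 2, 0], [0, -1, 0, 0, -1, 0, 2]].
All simple roots have the same length, so the diagram is simply laced. The associated Dynkin diagram is a chain of 7 nodes with single edges (A_7), so the type is A_7 (the algebra sl(8)).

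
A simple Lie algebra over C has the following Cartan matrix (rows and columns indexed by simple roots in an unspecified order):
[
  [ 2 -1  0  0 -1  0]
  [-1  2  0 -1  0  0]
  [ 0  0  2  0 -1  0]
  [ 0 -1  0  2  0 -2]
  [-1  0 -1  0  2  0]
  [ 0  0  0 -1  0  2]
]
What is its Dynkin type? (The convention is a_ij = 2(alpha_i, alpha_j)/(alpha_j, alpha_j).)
B6

The matrix has rank 6 with 2's on the diagonal. Reading the off-diagonal entries as Dynkin edges (a single edge where a_ij = a_ji = -1; a double or triple edge where a_ij * a_ji = 2 or 3), the diagram is a chain of 6 nodes with a double edge at one end; the terminal node there is the unique short simple root (B_6). One simple-root ordering that puts it in standard form is (alpha_3, alpha_5, alpha_1, alpha_2, alpha_4, alpha_6). So the algebra is type B_6, i.e. so(13).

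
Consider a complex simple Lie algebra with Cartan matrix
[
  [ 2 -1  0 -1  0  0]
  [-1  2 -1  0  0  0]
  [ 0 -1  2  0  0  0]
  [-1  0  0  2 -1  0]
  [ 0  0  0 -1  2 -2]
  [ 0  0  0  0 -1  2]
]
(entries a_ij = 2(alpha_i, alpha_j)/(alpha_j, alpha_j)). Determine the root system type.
B6

The matrix has rank 6 with 2's on the diagonal. Reading the off-diagonal entries as Dynkin edges (a single edge where a_ij = a_ji = -1; a double or triple edge where a_ij * a_ji = 2 or 3), the diagram is a chain of 6 nodes with a double edge at one end; the terminal node there is the unique short simple root (B_6). One simple-root ordering that puts it in standard form is (alpha_3, alpha_2, alpha_1, alpha_4, alpha_5, alpha_6). So the algebra is type B_6, i.e. so(13).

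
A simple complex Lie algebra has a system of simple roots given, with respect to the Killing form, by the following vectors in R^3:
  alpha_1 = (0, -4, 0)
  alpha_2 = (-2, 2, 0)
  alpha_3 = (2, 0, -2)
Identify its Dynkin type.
Compute the Cartan integers a_ij = 2(alpha_i, alpha_j)/(alpha_j, alpha_j); the resulting 3x3 Cartan matrix is
[[2, -2, 0], [-1, 2, -1], [0, -1, 2]].
The roots have two lengths (squared-length ratio 2:1); the short ones are alpha_{2,3}. The associated Dynkin diagram is a chain of 3 nodes with a double edge at one end; the terminal node there is the unique long simple root (C_3), so the type is C_3 (the algebra sp(6)).

C_3 (sp(6))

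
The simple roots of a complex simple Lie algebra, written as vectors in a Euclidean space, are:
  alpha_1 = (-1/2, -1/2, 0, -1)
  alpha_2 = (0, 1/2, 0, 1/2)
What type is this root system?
G2

Compute the Cartan integers a_ij = 2(alpha_i, alpha_j)/(alpha_j, alpha_j); the resulting 2x2 Cartan matrix is
[[2, -3], [-1, 2]].
The roots have two lengths (squared-length ratio 3:1); the short ones are alpha_{2}. The associated Dynkin diagram is two nodes joined by a triple edge (G_2), so the type is G_2.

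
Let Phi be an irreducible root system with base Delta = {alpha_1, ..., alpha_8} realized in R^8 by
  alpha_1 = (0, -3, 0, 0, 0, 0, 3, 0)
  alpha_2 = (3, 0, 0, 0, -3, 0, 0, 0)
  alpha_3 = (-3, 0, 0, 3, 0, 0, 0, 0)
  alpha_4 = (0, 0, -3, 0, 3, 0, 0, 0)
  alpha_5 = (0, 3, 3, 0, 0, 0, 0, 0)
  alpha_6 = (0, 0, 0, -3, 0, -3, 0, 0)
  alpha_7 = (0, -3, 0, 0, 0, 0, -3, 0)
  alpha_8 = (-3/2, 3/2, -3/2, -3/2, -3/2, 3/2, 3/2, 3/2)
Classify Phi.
E_8

Compute the Cartan integers a_ij = 2(alpha_i, alpha_j)/(alpha_j, alpha_j); the resulting 8x8 Cartan matrix is
[[2, 0, 0, 0, -1, 0, 0, 0], [0, 2, -1, -1, 0, 0, 0, 0], [0, -1, 2, 0, 0, -1, 0, 0], [0, -1, 0, 2, -1, 0, 0, 0], [-1, 0, 0, -1, 2, 0, -1, 0], [0, 0, -1, 0, 0, 2, 0, 0], [0, 0, 0, 0, -1, 0, 2, -1], [0, 0, 0, 0, 0, 0, -1, 2]].
All simple roots have the same length, so the diagram is simply laced. The associated Dynkin diagram is a chain of 7 nodes with one extra node attached to the third node from one end (E_8), so the type is E_8.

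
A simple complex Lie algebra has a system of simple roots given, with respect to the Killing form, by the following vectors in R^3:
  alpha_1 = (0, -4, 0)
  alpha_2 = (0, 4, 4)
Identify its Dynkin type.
Compute the Cartan integers a_ij = 2(alpha_i, alpha_j)/(alpha_j, alpha_j); the resulting 2x2 Cartan matrix is
[[2, -1], [-2, 2]].
The roots have two lengths (squared-length ratio 2:1); the short ones are alpha_{1}. The associated Dynkin diagram is a chain of 2 nodes with a double edge at one end; the terminal node there is the unique short simple root (B_2), so the type is B_2 (the algebra so(5)).

type B_2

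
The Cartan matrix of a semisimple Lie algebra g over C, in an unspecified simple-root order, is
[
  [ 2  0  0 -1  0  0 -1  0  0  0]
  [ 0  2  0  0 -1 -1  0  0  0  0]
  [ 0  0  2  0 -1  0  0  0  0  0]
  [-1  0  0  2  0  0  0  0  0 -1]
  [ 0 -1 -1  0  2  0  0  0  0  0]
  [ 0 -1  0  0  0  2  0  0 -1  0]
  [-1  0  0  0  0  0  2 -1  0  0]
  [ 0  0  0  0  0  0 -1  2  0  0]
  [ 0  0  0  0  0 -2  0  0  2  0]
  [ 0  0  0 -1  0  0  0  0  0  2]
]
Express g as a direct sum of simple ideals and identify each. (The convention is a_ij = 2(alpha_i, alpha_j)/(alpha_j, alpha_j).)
The diagram associated to this matrix has two connected components: the simple roots {alpha_1, alpha_4, alpha_7, alpha_8, alpha_10} form a chain of 5 nodes with single edges (A_5), and {alpha_2, alpha_3, alpha_5, alpha_6, alpha_9} form a chain of 5 nodes with a double edge at one end; the terminal node there is the unique long simple root (C_5). A semisimple Lie algebra decomposes uniquely as the direct sum of simple ideals, one per connected component of its Dynkin diagram, so g ≅ A_5 ⊕ C_5 (dimension 35 + 55 = 90).

type A_5 ⊕ type C_5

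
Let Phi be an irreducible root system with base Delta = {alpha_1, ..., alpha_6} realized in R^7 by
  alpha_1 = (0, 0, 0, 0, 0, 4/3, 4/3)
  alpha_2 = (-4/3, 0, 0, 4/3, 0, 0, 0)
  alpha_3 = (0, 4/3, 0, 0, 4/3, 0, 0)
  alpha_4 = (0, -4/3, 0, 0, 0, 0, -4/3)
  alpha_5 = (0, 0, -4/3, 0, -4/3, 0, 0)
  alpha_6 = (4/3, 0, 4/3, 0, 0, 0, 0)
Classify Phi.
Compute the Cartan integers a_ij = 2(alpha_i, alpha_j)/(alpha_j, alpha_j); the resulting 6x6 Cartan matrix is
[[2, 0, 0, -1, 0, 0], [0, 2, 0, 0, 0, -1], [0, 0, 2, -1, -1, 0], [-1, 0, -1, 2, 0, 0], [0, 0, -1, 0, 2, -1], [0, -1, 0, 0, -1, 2]].
All simple roots have the same length, so the diagram is simply laced. The associated Dynkin diagram is a chain of 6 nodes with single edges (A_6), so the type is A_6 (the algebra sl(7)).

type A_6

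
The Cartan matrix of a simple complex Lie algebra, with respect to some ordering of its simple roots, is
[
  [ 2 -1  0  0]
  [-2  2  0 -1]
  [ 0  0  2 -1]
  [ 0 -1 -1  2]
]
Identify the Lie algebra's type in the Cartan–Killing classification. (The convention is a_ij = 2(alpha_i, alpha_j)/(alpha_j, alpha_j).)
B_4

The matrix has rank 4 with 2's on the diagonal. Reading the off-diagonal entries as Dynkin edges (a single edge where a_ij = a_ji = -1; a double or triple edge where a_ij * a_ji = 2 or 3), the diagram is a chain of 4 nodes with a double edge at one end; the terminal node there is the unique short simple root (B_4). One simple-root ordering that puts it in standard form is (alpha_3, alpha_4, alpha_2, alpha_1). So the algebra is type B_4, i.e. so(9).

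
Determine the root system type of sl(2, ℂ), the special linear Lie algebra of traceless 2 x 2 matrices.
This is sl(2), which has dimension 2^2 - 1 = 3 and rank 2 - 1 = 1 (a Cartan subalgebra is the diagonal traceless matrices). In the classification of classical Lie algebras, the special linear algebra sl(n+1) has type A_n; here n = 1, so the Dynkin diagram is a chain of 1 nodes with single edges (A_1). Hence the type is A_1.

A1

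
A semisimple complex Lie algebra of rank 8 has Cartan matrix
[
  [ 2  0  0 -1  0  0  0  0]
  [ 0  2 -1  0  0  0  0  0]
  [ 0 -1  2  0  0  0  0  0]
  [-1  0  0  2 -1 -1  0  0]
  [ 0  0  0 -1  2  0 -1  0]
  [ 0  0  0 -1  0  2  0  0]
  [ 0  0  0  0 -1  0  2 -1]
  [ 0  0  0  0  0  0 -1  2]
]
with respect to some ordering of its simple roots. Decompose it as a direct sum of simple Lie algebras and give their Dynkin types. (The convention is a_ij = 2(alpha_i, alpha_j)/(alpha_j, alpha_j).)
A2 ⊕ D6

The diagram associated to this matrix has two connected components: the simple roots {alpha_2, alpha_3} form a chain of 2 nodes with single edges (A_2), and {alpha_1, alpha_4, alpha_5, alpha_6, alpha_7, alpha_8} form a chain of 4 nodes with a fork of two nodes at one end (D_6). A semisimple Lie algebra decomposes uniquely as the direct sum of simple ideals, one per connected component of its Dynkin diagram, so g ≅ A_2 ⊕ D_6 (dimension 8 + 66 = 74).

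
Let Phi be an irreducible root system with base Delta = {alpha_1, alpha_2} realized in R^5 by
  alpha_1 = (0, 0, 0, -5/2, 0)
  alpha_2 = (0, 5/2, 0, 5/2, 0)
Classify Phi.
Compute the Cartan integers a_ij = 2(alpha_i, alpha_j)/(alpha_j, alpha_j); the resulting 2x2 Cartan matrix is
[[2, -1], [-2, 2]].
The roots have two lengths (squared-length ratio 2:1); the short ones are alpha_{1}. The associated Dynkin diagram is a chain of 2 nodes with a double edge at one end; the terminal node there is the unique short simple root (B_2), so the type is B_2 (the algebra so(5)).

B_2 (so(5))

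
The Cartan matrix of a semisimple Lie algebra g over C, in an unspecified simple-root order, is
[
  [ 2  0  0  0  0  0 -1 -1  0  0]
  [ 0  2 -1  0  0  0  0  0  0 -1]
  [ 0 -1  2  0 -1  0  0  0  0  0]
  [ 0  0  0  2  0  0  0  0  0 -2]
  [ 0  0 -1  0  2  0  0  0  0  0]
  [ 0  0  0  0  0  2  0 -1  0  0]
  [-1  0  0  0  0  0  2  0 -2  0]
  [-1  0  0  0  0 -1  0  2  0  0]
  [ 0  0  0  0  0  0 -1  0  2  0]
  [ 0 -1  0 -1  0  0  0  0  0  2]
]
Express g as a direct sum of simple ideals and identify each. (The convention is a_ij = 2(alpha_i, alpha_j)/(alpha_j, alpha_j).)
The diagram associated to this matrix has two connected components: the simple roots {alpha_1, alpha_6, alpha_7, alpha_8, alpha_9} form a chain of 5 nodes with a double edge at one end; the terminal node there is the unique short simple root (B_5), and {alpha_2, alpha_3, alpha_4, alpha_5, alpha_10} form a chain of 5 nodes with a double edge at one end; the terminal node there is the unique long simple root (C_5). A semisimple Lie algebra decomposes uniquely as the direct sum of simple ideals, one per connected component of its Dynkin diagram, so g ≅ B_5 ⊕ C_5 (dimension 55 + 55 = 110).

B_5 (so(11)) + C_5 (sp(10))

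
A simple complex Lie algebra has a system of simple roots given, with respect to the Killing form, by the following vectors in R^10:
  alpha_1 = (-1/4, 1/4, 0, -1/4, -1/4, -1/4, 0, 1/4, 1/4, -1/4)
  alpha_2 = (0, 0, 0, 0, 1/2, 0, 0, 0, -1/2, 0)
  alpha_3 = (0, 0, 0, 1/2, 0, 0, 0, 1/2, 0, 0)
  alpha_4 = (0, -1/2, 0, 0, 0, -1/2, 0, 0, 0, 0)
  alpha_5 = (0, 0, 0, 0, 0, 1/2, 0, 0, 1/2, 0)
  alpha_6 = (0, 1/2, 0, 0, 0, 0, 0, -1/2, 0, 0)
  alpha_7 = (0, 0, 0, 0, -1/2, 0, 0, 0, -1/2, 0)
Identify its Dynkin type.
E_7

Compute the Cartan integers a_ij = 2(alpha_i, alpha_j)/(alpha_j, alpha_j); the resulting 7x7 Cartan matrix is
[[2, -1, 0, 0, 0, 0, 0], [-1, 2, 0, 0, -1, 0, 0], [0, 0, 2, 0, 0, -1, 0], [0, 0, 0, 2, -1, -1, 0], [0, -1, 0, -1, 2, 0, -1], [0, 0, -1, -1, 0, 2, 0], [0, 0, 0, 0, -1, 0, 2]].
All simple roots have the same length, so the diagram is simply laced. The associated Dynkin diagram is a chain of 6 nodes with one extra node attached to the third node from one end (E_7), so the type is E_7.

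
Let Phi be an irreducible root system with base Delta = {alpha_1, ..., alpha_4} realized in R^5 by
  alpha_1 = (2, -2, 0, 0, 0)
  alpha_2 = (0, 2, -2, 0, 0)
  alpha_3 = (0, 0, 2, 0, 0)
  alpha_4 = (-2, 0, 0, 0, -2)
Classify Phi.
Compute the Cartan integers a_ij = 2(alpha_i, alpha_j)/(alpha_j, alpha_j); the resulting 4x4 Cartan matrix is
[[2, -1, 0, -1], [-1, 2, -2, 0], [0, -1, 2, 0], [-1, 0, 0, 2]].
The roots have two lengths (squared-length ratio 2:1); the short ones are alpha_{3}. The associated Dynkin diagram is a chain of 4 nodes with a double edge at one end; the terminal node there is the unique short simple root (B_4), so the type is B_4 (the algebra so(9)).

B_4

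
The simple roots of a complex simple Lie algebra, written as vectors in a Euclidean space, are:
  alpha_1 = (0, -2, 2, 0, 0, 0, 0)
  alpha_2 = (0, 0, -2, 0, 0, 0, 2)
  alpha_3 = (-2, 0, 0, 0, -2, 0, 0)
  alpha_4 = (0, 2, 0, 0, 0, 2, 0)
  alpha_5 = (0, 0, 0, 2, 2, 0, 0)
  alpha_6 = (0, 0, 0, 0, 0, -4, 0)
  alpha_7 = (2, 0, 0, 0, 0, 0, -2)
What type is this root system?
type C_7

Compute the Cartan integers a_ij = 2(alpha_i, alpha_j)/(alpha_j, alpha_j); the resulting 7x7 Cartan matrix is
[[2, -1, 0, -1, 0, 0, 0], [-1, 2, 0, 0, 0, 0, -1], [0, 0, 2, 0, -1, 0, -1], [-1, 0, 0, 2, 0, -1, 0], [0, 0, -1, 0, 2, 0, 0], [0, 0, 0, -2, 0, 2, 0], [0, -1, -1, 0, 0, 0, 2]].
The roots have two lengths (squared-length ratio 2:1); the short ones are alpha_{1,2,3,4,5,7}. The associated Dynkin diagram is a chain of 7 nodes with a double edge at one end; the terminal node there is the unique long simple root (C_7), so the type is C_7 (the algebra sp(14)).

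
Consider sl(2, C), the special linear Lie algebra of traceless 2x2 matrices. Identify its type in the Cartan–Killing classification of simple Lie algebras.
This is sl(2), which has dimension 2^2 - 1 = 3 and rank 2 - 1 = 1 (a Cartan subalgebra is the diagonal traceless matrices). In the classification of classical Lie algebras, the special linear algebra sl(n+1) has type A_n; here n = 1, so the Dynkin diagram is a chain of 1 nodes with single edges (A_1). Hence the type is A_1.

type A_1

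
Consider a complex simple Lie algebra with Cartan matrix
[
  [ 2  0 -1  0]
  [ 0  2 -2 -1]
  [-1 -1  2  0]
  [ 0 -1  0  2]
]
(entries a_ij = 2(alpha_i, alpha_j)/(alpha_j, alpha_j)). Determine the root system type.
F_4

The matrix has rank 4 with 2's on the diagonal. Reading the off-diagonal entries as Dynkin edges (a single edge where a_ij = a_ji = -1; a double or triple edge where a_ij * a_ji = 2 or 3), the diagram is a chain of 4 nodes with a double edge between the middle two (F_4). One simple-root ordering that puts it in standard form is (alpha_4, alpha_2, alpha_3, alpha_1). So the algebra is type F_4.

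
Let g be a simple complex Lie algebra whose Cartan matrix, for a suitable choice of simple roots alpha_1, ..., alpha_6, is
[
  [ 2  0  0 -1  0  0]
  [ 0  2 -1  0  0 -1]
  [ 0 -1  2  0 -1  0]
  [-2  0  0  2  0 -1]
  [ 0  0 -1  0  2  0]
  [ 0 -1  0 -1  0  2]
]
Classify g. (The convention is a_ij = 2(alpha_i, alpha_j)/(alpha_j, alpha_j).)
The matrix has rank 6 with 2's on the diagonal. Reading the off-diagonal entries as Dynkin edges (a single edge where a_ij = a_ji = -1; a double or triple edge where a_ij * a_ji = 2 or 3), the diagram is a chain of 6 nodes with a double edge at one end; the terminal node there is the unique short simple root (B_6). One simple-root ordering that puts it in standard form is (alpha_5, alpha_3, alpha_2, alpha_6, alpha_4, alpha_1). So the algebra is type B_6, i.e. so(13).

type B_6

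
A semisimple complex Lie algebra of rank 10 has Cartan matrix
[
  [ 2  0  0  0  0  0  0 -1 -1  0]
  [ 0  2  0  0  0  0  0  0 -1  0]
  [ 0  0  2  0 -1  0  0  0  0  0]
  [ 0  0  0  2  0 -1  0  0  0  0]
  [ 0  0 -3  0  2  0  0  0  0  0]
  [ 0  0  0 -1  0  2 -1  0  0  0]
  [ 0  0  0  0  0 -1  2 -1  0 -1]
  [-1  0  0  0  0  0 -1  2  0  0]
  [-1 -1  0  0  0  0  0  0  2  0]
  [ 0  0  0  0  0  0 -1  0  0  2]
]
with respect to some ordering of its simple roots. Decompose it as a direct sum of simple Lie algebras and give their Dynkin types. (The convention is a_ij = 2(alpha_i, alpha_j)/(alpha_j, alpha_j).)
The diagram associated to this matrix has two connected components: the simple roots {alpha_1, alpha_2, alpha_4, alpha_6, alpha_7, alpha_8, alpha_9, alpha_10} form a chain of 7 nodes with one extra node attached to the third node from one end (E_8), and {alpha_3, alpha_5} form two nodes joined by a triple edge (G_2). A semisimple Lie algebra decomposes uniquely as the direct sum of simple ideals, one per connected component of its Dynkin diagram, so g ≅ E_8 ⊕ G_2 (dimension 248 + 14 = 262).

E8 + G2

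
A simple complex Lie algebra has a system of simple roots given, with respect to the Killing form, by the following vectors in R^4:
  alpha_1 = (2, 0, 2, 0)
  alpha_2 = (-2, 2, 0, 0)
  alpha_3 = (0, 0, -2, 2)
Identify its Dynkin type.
A3

Compute the Cartan integers a_ij = 2(alpha_i, alpha_j)/(alpha_j, alpha_j); the resulting 3x3 Cartan matrix is
[[2, -1, -1], [-1, 2, 0], [-1, 0, 2]].
All simple roots have the same length, so the diagram is simply laced. The associated Dynkin diagram is a chain of 3 nodes with single edges (A_3), so the type is A_3 (the algebra sl(4)).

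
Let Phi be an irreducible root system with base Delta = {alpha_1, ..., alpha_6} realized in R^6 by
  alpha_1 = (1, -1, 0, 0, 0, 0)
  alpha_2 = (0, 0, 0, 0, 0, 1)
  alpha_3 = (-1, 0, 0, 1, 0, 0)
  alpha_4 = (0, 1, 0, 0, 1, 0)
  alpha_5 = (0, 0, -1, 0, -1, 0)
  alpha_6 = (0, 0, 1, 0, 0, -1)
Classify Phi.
Compute the Cartan integers a_ij = 2(alpha_i, alpha_j)/(alpha_j, alpha_j); the resulting 6x6 Cartan matrix is
[[2, 0, -1, -1, 0, 0], [0, 2, 0, 0, 0, -1], [-1, 0, 2, 0, 0, 0], [-1, 0, 0, 2, -1, 0], [0, 0, 0, -1, 2, -1], [0, -2, 0, 0, -1, 2]].
The roots have two lengths (squared-length ratio 2:1); the short ones are alpha_{2}. The associated Dynkin diagram is a chain of 6 nodes with a double edge at one end; the terminal node there is the unique short simple root (B_6), so the type is B_6 (the algebra so(13)).

B6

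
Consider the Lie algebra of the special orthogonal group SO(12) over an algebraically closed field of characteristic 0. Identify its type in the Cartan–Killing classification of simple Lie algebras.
This is so(12) with 12 even, which has dimension 12(12-1)/2 = 66 and rank 12/2 = 6. In the classification of classical Lie algebras, the orthogonal algebra so(2n) in an even number of variables has type D_n; here n = 6, so the Dynkin diagram is a chain of 4 nodes with a fork of two nodes at one end (D_6). Hence the type is D_6.

D_6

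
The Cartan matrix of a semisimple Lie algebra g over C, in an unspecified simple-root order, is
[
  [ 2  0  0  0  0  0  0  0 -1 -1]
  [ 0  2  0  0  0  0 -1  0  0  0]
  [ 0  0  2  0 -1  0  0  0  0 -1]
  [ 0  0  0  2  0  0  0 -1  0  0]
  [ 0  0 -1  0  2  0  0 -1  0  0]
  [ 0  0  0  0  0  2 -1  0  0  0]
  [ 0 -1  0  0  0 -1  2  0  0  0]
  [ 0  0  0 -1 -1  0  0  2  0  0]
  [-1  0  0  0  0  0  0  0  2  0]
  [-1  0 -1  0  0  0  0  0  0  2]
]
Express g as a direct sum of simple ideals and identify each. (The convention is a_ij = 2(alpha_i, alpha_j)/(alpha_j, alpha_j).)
The diagram associated to this matrix has two connected components: the simple roots {alpha_2, alpha_6, alpha_7} form a chain of 3 nodes with single edges (A_3), and {alpha_1, alpha_3, alpha_4, alpha_5, alpha_8, alpha_9, alpha_10} form a chain of 7 nodes with single edges (A_7). A semisimple Lie algebra decomposes uniquely as the direct sum of simple ideals, one per connected component of its Dynkin diagram, so g ≅ A_3 ⊕ A_7 (dimension 15 + 63 = 78).

A3 + A7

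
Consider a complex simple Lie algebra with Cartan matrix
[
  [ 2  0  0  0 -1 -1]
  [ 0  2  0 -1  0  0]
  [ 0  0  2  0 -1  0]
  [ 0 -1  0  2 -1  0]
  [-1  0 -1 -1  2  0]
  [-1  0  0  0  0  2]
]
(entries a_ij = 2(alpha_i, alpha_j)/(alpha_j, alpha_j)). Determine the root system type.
The matrix has rank 6 with 2's on the diagonal. Reading the off-diagonal entries as Dynkin edges (a single edge where a_ij = a_ji = -1; a double or triple edge where a_ij * a_ji = 2 or 3), the diagram is a chain of 5 nodes with one extra node attached to the third node from one end (E_6). One simple-root ordering that puts it in standard form is (alpha_6, alpha_3, alpha_1, alpha_5, alpha_4, alpha_2). So the algebra is type E_6.

E6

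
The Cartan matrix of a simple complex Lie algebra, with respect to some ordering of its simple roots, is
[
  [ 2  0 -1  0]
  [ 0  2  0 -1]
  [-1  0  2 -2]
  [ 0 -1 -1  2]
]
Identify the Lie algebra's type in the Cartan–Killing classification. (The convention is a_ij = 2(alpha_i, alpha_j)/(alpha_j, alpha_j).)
The matrix has rank 4 with 2's on the diagonal. Reading the off-diagonal entries as Dynkin edges (a single edge where a_ij = a_ji = -1; a double or triple edge where a_ij * a_ji = 2 or 3), the diagram is a chain of 4 nodes with a double edge between the middle two (F_4). One simple-root ordering that puts it in standard form is (alpha_1, alpha_3, alpha_4, alpha_2). So the algebra is type F_4.

F_4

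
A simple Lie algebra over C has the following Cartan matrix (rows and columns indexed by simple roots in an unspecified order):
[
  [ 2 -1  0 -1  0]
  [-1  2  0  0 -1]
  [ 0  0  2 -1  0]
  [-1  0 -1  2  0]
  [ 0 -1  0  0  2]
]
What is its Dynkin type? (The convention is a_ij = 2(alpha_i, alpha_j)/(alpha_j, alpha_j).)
A_5

The matrix has rank 5 with 2's on the diagonal. Reading the off-diagonal entries as Dynkin edges (a single edge where a_ij = a_ji = -1; a double or triple edge where a_ij * a_ji = 2 or 3), the diagram is a chain of 5 nodes with single edges (A_5). One simple-root ordering that puts it in standard form is (alpha_5, alpha_2, alpha_1, alpha_4, alpha_3). So the algebra is type A_5, i.e. sl(6).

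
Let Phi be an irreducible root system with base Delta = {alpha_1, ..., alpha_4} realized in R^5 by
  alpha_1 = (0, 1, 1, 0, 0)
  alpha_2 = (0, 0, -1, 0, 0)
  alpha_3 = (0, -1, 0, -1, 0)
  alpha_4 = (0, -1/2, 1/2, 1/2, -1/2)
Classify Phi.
type F_4

Compute the Cartan integers a_ij = 2(alpha_i, alpha_j)/(alpha_j, alpha_j); the resulting 4x4 Cartan matrix is
[[2, -2, -1, 0], [-1, 2, 0, -1], [-1, 0, 2, 0], [0, -1, 0, 2]].
The roots have two lengths (squared-length ratio 2:1); the short ones are alpha_{2,4}. The associated Dynkin diagram is a chain of 4 nodes with a double edge between the middle two (F_4), so the type is F_4.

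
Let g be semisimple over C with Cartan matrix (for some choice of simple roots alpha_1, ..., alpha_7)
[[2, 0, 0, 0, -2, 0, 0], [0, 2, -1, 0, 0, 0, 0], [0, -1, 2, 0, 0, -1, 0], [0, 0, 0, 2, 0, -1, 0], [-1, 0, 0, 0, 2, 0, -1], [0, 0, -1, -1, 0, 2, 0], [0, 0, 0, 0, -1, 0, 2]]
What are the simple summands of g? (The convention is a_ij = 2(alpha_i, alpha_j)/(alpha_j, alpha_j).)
The diagram associated to this matrix has two connected components: the simple roots {alpha_2, alpha_3, alpha_4, alpha_6} form a chain of 4 nodes with single edges (A_4), and {alpha_1, alpha_5, alpha_7} form a chain of 3 nodes with a double edge at one end; the terminal node there is the unique long simple root (C_3). A semisimple Lie algebra decomposes uniquely as the direct sum of simple ideals, one per connected component of its Dynkin diagram, so g ≅ A_4 ⊕ C_3 (dimension 24 + 21 = 45).

A_4 (sl(5)) + C_3 (sp(6))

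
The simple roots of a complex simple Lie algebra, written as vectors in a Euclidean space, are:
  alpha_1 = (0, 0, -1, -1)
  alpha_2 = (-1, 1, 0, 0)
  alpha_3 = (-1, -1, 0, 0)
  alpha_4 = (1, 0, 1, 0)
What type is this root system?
Compute the Cartan integers a_ij = 2(alpha_i, alpha_j)/(alpha_j, alpha_j); the resulting 4x4 Cartan matrix is
[[2, 0, 0, -1], [0, 2, 0, -1], [0, 0, 2, -1], [-1, -1, -1, 2]].
All simple roots have the same length, so the diagram is simply laced. The associated Dynkin diagram is a chain of 2 nodes with a fork of two nodes at one end (D_4), so the type is D_4 (the algebra so(8)).

type D_4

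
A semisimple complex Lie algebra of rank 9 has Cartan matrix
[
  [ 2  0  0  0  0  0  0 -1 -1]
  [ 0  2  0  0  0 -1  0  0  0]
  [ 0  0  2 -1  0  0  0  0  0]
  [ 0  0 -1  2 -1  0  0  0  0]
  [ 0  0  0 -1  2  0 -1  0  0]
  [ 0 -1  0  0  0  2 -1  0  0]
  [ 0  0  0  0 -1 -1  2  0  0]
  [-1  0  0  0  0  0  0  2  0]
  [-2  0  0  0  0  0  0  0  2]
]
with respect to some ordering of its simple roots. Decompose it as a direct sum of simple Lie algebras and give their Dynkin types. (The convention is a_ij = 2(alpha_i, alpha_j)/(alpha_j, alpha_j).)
A6 + C3

The diagram associated to this matrix has two connected components: the simple roots {alpha_2, alpha_3, alpha_4, alpha_5, alpha_6, alpha_7} form a chain of 6 nodes with single edges (A_6), and {alpha_1, alpha_8, alpha_9} form a chain of 3 nodes with a double edge at one end; the terminal node there is the unique long simple root (C_3). A semisimple Lie algebra decomposes uniquely as the direct sum of simple ideals, one per connected component of its Dynkin diagram, so g ≅ A_6 ⊕ C_3 (dimension 48 + 21 = 69).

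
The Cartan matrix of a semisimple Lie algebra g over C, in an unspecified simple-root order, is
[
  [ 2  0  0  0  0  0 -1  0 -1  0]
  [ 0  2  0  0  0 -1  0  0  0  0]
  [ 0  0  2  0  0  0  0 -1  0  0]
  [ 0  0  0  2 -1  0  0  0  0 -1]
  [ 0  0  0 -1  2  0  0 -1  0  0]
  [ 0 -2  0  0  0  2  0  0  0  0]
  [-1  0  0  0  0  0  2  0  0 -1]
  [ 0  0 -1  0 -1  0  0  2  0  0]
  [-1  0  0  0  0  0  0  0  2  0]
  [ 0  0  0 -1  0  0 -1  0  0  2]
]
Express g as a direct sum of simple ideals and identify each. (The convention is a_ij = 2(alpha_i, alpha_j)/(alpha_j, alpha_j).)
The diagram associated to this matrix has two connected components: the simple roots {alpha_1, alpha_3, alpha_4, alpha_5, alpha_7, alpha_8, alpha_9, alpha_10} form a chain of 8 nodes with single edges (A_8), and {alpha_2, alpha_6} form a chain of 2 nodes with a double edge at one end; the terminal node there is the unique short simple root (B_2). A semisimple Lie algebra decomposes uniquely as the direct sum of simple ideals, one per connected component of its Dynkin diagram, so g ≅ A_8 ⊕ B_2 (dimension 80 + 10 = 90).

A8 + B2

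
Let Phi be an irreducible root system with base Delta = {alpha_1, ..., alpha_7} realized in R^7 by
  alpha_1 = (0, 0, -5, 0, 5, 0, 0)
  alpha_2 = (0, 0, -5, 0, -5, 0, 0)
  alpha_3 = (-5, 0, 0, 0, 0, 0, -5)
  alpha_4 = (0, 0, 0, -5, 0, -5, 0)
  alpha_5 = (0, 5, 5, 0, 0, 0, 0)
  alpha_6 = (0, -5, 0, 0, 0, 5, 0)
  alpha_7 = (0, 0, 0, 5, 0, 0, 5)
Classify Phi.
Compute the Cartan integers a_ij = 2(alpha_i, alpha_j)/(alpha_j, alpha_j); the resulting 7x7 Cartan matrix is
[[2, 0, 0, 0, -1, 0, 0], [0, 2, 0, 0, -1, 0, 0], [0, 0, 2, 0, 0, 0, -1], [0, 0, 0, 2, 0, -1, -1], [-1, -1, 0, 0, 2, -1, 0], [0, 0, 0, -1, -1, 2, 0], [0, 0, -1, -1, 0, 0, 2]].
All simple roots have the same length, so the diagram is simply laced. The associated Dynkin diagram is a chain of 5 nodes with a fork of two nodes at one end (D_7), so the type is D_7 (the algebra so(14)).

D_7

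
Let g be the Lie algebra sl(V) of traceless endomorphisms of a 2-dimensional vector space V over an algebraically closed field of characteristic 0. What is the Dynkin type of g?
A1

This is sl(2), which has dimension 2^2 - 1 = 3 and rank 2 - 1 = 1 (a Cartan subalgebra is the diagonal traceless matrices). In the classification of classical Lie algebras, the special linear algebra sl(n+1) has type A_n; here n = 1, so the Dynkin diagram is a chain of 1 nodes with single edges (A_1). Hence the type is A_1.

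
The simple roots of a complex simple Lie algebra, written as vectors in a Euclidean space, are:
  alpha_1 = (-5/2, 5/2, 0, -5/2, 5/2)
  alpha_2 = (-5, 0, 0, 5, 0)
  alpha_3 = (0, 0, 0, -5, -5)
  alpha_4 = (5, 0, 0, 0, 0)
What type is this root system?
Compute the Cartan integers a_ij = 2(alpha_i, alpha_j)/(alpha_j, alpha_j); the resulting 4x4 Cartan matrix is
[[2, 0, 0, -1], [0, 2, -1, -2], [0, -1, 2, 0], [-1, -1, 0, 2]].
The roots have two lengths (squared-length ratio 2:1); the short ones are alpha_{1,4}. The associated Dynkin diagram is a chain of 4 nodes with a double edge between the middle two (F_4), so the type is F_4.

type F_4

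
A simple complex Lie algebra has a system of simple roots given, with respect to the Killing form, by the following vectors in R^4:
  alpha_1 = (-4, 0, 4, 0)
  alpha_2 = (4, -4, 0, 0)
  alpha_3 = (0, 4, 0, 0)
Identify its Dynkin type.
Compute the Cartan integers a_ij = 2(alpha_i, alpha_j)/(alpha_j, alpha_j); the resulting 3x3 Cartan matrix is
[[2, -1, 0], [-1, 2, -2], [0, -1, 2]].
The roots have two lengths (squared-length ratio 2:1); the short ones are alpha_{3}. The associated Dynkin diagram is a chain of 3 nodes with a double edge at one end; the terminal node there is the unique short simple root (B_3), so the type is B_3 (the algebra so(7)).

type B_3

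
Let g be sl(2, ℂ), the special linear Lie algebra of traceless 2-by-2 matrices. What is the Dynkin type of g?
A_1

This is sl(2), which has dimension 2^2 - 1 = 3 and rank 2 - 1 = 1 (a Cartan subalgebra is the diagonal traceless matrices). In the classification of classical Lie algebras, the special linear algebra sl(n+1) has type A_n; here n = 1, so the Dynkin diagram is a chain of 1 nodes with single edges (A_1). Hence the type is A_1.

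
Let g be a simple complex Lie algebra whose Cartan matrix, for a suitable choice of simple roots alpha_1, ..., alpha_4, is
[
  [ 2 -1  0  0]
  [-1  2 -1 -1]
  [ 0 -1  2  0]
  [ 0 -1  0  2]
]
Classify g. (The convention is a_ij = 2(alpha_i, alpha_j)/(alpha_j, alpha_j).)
The matrix has rank 4 with 2's on the diagonal. Reading the off-diagonal entries as Dynkin edges (a single edge where a_ij = a_ji = -1; a double or triple edge where a_ij * a_ji = 2 or 3), the diagram is a chain of 2 nodes with a fork of two nodes at one end (D_4). One simple-root ordering that puts it in standard form is (alpha_3, alpha_2, alpha_4, alpha_1). So the algebra is type D_4, i.e. so(8).

D_4 (so(8))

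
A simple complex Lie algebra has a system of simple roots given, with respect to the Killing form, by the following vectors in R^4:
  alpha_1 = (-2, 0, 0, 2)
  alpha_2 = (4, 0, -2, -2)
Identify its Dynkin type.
G2

Compute the Cartan integers a_ij = 2(alpha_i, alpha_j)/(alpha_j, alpha_j); the resulting 2x2 Cartan matrix is
[[2, -1], [-3, 2]].
The roots have two lengths (squared-length ratio 3:1); the short ones are alpha_{1}. The associated Dynkin diagram is two nodes joined by a triple edge (G_2), so the type is G_2.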